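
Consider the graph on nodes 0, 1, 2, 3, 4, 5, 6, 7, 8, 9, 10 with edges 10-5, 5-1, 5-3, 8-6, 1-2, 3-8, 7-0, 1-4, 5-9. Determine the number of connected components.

Starting from 0 we can reach 0, 7. That is one component of size 2.
Starting from 1 we can reach 1, 2, 3, 4, 5, 6, 8, 9, 10. That is one component of size 9.
Total: 2 components.

2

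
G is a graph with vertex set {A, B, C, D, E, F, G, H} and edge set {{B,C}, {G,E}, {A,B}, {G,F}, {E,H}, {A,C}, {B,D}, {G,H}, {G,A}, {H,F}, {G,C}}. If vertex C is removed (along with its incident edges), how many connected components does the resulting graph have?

1

With C gone, the remaining components are: {A, B, D, E, F, G, H}.
That is 1 component.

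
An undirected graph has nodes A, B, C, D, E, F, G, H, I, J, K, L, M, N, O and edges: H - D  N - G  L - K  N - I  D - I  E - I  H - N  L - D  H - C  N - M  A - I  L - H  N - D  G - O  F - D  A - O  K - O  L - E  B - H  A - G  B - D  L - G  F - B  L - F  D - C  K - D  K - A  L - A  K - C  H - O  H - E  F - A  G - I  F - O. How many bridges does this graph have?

The edges on the cycle L-K-D-I-N-H-L are not bridges since each lies on that cycle.
But removing M - N disconnects M from N — this is a bridge.

1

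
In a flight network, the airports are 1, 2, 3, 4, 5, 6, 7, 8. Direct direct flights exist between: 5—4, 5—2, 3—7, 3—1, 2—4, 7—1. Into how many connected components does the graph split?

4

6 is isolated — a component by itself.
8 is isolated — a component by itself.
Starting from 1 we can reach 1, 3, 7. That is one component of size 3.
Starting from 2 we can reach 2, 4, 5. That is one component of size 3.
Total: 4 components.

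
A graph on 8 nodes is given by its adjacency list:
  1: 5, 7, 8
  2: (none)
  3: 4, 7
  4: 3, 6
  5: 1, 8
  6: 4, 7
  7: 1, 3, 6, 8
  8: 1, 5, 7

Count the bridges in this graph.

0

The edges on the cycle 7-3-4-6-7 are not bridges since each lies on that cycle.
Every edge lies on some cycle, so there are no bridges.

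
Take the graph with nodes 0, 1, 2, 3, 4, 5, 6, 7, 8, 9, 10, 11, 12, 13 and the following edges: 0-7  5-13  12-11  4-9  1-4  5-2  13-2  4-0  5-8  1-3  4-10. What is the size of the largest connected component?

7

6 is isolated — a component by itself.
Starting from 11 we can reach 11, 12. That is one component of size 2.
Starting from 2 we can reach 2, 5, 8, 13. That is one component of size 4.
Starting from 0 we can reach 0, 1, 3, 4, 7, 9, 10. That is one component of size 7.
The largest has 7 vertices.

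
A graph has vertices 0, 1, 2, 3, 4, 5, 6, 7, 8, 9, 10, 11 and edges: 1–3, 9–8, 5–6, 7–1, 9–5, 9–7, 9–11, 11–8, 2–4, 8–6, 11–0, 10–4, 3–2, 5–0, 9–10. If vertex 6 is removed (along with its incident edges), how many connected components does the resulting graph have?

With 6 gone, the remaining components are: {0, 1, 2, 3, 4, 5, 7, 8, 9, 10, 11}.
That is 1 component.

1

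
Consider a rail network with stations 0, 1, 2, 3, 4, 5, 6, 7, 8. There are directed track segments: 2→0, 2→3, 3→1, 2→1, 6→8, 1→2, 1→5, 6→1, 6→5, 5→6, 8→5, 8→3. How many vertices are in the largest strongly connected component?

{1, 2, 3, 5, 6, 8} are all mutually reachable — one SCC of size 6.
{7} is an SCC by itself.
{4} is an SCC by itself.
{0} is an SCC by itself.
The largest has 6 vertices.

6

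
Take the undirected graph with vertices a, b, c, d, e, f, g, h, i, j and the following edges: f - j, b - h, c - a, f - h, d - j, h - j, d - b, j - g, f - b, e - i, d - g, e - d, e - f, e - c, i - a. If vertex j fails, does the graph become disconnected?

Deleting j leaves 1 component (was 1) (its neighbors d, f, g, h remain connected to each other), so j is not a cut vertex.

No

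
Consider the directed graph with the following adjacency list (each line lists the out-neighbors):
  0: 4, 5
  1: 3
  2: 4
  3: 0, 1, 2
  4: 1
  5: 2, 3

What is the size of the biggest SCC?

{0, 1, 2, 3, 4, 5} are all mutually reachable — one SCC of size 6.
The largest has 6 vertices.

6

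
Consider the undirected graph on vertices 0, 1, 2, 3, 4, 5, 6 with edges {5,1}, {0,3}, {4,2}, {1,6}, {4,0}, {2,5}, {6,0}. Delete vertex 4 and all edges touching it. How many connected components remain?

1

With 4 gone, the remaining components are: {0, 1, 2, 3, 5, 6}.
That is 1 component.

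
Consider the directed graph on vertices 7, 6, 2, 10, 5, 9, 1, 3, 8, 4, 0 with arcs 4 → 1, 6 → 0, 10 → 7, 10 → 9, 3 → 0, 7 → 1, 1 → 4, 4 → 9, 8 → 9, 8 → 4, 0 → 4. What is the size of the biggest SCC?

2

{1, 4} are all mutually reachable — one SCC of size 2.
{7} is an SCC by itself.
{2} is an SCC by itself.
{9} is an SCC by itself.
{0} is an SCC by itself.
(and 5 more singleton SCCs)
The largest has 2 vertices.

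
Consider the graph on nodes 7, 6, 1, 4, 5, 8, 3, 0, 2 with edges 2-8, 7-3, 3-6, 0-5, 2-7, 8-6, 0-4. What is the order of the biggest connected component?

5

1 is isolated — a component by itself.
Starting from 0 we can reach 0, 4, 5. That is one component of size 3.
Starting from 2 we can reach 2, 3, 6, 7, 8. That is one component of size 5.
The largest has 5 vertices.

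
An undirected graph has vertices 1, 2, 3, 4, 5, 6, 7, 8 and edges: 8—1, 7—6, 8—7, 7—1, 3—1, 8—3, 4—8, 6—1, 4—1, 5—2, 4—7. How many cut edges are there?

The edges on the cycle 4-8-3-1-4 are not bridges since each lies on that cycle.
But removing 5—2 disconnects 5 from 2 — this is a bridge.

1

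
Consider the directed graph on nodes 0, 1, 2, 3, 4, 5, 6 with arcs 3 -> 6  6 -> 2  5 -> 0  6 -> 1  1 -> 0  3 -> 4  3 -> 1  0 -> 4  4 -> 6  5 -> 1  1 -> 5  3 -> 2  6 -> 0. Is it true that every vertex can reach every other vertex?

No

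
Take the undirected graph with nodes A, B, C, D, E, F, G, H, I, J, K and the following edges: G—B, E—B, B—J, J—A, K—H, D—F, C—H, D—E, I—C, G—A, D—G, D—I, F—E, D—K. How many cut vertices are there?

1

Removing D increases the component count from 1 to 2, so D is a cut vertex.
By contrast removing G leaves 1 component; it is not a cut vertex. No other vertex is a cut vertex either.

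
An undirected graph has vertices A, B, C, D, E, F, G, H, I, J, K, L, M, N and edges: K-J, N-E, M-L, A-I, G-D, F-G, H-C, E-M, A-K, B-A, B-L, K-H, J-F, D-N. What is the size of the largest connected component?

Starting from A we can reach A, B, C, D, E, F, G, H, I, J, K, L, M, N. That is one component of size 14.
The largest has 14 vertices.

14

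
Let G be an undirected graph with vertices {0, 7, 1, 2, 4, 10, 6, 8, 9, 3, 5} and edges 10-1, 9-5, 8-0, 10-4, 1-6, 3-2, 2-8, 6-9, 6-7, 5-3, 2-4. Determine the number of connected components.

Starting from 0 we can reach 0, 1, 2, 3, 4, 5, 6, 7, 8, 9, 10. That is one component of size 11.
Total: 1 component.

1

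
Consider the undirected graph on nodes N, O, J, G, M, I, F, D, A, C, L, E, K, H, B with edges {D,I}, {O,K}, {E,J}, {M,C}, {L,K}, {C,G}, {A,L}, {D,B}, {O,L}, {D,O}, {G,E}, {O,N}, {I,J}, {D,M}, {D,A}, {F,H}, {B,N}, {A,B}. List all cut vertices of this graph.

Removing D increases the component count from 2 to 3, so D is a cut vertex.
By contrast removing E leaves 2 components; it is not a cut vertex. No other vertex is a cut vertex either.

D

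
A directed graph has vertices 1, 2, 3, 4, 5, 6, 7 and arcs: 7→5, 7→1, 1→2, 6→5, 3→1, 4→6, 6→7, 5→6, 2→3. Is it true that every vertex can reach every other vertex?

No

There is no directed path from 5 to 4, so the graph is not strongly connected.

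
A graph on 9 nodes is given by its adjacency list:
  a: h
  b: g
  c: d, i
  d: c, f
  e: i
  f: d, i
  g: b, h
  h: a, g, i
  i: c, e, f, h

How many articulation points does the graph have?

3

Removing g increases the component count from 1 to 2, so g is a cut vertex.
Removing h increases the component count from 1 to 3, so h is a cut vertex.
Removing i increases the component count from 1 to 3, so i is a cut vertex.
By contrast removing b leaves 1 component; it is not a cut vertex. No other vertex is a cut vertex either.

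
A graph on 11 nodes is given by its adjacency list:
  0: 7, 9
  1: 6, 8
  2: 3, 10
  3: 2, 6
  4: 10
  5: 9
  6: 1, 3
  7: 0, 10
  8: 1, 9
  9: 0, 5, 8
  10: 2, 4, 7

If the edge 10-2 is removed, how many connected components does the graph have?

10 and 2 are still connected via 10-7-0-9-8-1-6-3-2, so the component count stays at 1.

1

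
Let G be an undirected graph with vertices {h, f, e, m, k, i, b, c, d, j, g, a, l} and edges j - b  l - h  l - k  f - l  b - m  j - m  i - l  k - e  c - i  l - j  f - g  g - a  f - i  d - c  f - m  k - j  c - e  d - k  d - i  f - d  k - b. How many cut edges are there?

3

The edges on the cycle f-d-c-i-l-k-b-m-f are not bridges since each lies on that cycle.
But removing f - g disconnects f from g; removing g - a disconnects g from a; removing l - h disconnects l from h — these are bridges.
That makes 3 bridges.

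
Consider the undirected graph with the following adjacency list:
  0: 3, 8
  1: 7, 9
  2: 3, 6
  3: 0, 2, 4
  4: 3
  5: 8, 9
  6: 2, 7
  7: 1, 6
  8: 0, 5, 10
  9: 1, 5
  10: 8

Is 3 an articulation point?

Yes

Deleting 3 raises the number of components from 1 to 2, so 3 is a cut vertex.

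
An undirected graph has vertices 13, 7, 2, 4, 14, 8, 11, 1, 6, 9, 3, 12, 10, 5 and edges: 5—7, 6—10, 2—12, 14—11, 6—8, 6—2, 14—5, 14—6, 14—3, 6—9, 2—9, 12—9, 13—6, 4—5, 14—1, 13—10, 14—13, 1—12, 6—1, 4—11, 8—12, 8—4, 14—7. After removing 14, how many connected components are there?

With 14 gone, the remaining components are: {3}; {1, 2, 4, 5, 6, 7, 8, 9, 10, 11, 12, 13}.
That is 2 components.

2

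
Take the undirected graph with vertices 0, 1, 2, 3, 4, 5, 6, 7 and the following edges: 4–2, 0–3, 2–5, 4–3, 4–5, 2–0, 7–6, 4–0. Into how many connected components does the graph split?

1 is isolated — a component by itself.
Starting from 6 we can reach 6, 7. That is one component of size 2.
Starting from 0 we can reach 0, 2, 3, 4, 5. That is one component of size 5.
Total: 3 components.

3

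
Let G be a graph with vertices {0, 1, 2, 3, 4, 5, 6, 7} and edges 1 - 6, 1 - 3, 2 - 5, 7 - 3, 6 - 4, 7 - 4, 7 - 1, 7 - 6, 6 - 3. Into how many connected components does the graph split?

3

0 is isolated — a component by itself.
Starting from 2 we can reach 2, 5. That is one component of size 2.
Starting from 1 we can reach 1, 3, 4, 6, 7. That is one component of size 5.
Total: 3 components.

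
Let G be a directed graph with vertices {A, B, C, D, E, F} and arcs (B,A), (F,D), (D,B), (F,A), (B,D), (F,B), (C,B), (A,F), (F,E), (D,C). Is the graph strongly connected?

No

There is no directed path from E to C, so the graph is not strongly connected.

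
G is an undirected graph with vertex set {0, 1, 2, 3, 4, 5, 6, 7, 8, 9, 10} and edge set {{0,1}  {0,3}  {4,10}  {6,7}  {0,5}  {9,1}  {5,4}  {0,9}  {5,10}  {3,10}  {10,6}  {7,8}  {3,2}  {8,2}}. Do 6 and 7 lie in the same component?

Yes

From 6 we can reach 0, 1, 2, 3, 4, 5, 6, 7, 8, 9, 10, which includes 7.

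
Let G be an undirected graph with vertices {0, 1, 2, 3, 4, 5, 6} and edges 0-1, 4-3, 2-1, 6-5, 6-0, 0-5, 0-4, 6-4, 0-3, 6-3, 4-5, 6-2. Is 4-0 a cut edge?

No

After removing 4-0, the path 4-6-0 still connects them, so the edge is not a bridge.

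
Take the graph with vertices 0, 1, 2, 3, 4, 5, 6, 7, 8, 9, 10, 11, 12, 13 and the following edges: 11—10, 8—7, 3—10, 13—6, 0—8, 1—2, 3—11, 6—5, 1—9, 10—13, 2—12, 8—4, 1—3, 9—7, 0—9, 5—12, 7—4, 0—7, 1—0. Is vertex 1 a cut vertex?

Deleting 1 raises the number of components from 1 to 2, so 1 is a cut vertex.

Yes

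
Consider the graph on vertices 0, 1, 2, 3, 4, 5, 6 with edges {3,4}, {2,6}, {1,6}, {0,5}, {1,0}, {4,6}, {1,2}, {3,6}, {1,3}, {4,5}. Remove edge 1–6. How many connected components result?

1 and 6 are still connected via 1-3-6, so the component count stays at 1.

1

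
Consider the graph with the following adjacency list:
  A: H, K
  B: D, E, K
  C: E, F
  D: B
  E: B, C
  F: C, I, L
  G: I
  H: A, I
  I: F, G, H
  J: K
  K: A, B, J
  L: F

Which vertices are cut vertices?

B, F, I, K

Removing B increases the component count from 1 to 2, so B is a cut vertex.
Removing F increases the component count from 1 to 2, so F is a cut vertex.
Removing I increases the component count from 1 to 2, so I is a cut vertex.
Likewise K is a cut vertex.
By contrast removing D leaves 1 component; it is not a cut vertex. No other vertex is a cut vertex either.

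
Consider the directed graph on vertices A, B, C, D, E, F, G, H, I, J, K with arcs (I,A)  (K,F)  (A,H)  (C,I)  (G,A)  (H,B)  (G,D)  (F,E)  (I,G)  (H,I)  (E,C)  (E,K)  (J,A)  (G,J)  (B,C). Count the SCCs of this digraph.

{A, B, C, G, H, I, J} are all mutually reachable — one SCC of size 7.
{E, F, K} are all mutually reachable — one SCC of size 3.
{D} is an SCC by itself.
That gives 3 strongly connected components.

3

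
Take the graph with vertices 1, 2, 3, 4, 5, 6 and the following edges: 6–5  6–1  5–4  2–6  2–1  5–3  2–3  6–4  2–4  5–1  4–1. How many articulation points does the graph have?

0

Removing 1, for instance, still leaves 1 component. No single vertex removal increases the component count — the graph has no articulation points.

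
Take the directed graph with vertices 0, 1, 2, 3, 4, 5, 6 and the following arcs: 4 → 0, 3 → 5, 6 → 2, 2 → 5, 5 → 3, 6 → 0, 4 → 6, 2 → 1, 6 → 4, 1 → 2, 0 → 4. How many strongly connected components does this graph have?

{0, 4, 6} are all mutually reachable — one SCC of size 3.
{1, 2} are all mutually reachable — one SCC of size 2.
{3, 5} are all mutually reachable — one SCC of size 2.
That gives 3 strongly connected components.

3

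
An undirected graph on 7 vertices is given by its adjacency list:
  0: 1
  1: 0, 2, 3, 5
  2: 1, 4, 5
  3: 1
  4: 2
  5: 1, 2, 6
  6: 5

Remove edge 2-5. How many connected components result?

1

2 and 5 are still connected via 2-1-5, so the component count stays at 1.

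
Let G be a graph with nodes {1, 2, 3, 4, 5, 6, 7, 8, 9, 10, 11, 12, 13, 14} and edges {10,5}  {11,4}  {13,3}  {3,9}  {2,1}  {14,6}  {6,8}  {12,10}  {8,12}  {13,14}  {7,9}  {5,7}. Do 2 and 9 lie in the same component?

No

The component containing 2 is {1, 2}, and 9 is not in it.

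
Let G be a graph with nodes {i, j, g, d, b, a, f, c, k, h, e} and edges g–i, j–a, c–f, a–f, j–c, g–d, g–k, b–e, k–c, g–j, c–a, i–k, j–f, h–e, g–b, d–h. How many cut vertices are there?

Removing g increases the component count from 1 to 2, so g is a cut vertex.
By contrast removing i leaves 1 component; it is not a cut vertex. No other vertex is a cut vertex either.

1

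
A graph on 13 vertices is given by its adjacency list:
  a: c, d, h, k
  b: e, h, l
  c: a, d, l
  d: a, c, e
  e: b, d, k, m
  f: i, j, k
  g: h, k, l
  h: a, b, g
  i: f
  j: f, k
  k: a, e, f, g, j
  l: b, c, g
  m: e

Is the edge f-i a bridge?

Yes

Removing f-i leaves no path between f and i: the component count goes from 1 to 2. So it is a bridge.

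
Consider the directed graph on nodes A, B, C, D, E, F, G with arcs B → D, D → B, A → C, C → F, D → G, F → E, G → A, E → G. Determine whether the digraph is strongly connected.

No

There is no directed path from C to D, so the graph is not strongly connected.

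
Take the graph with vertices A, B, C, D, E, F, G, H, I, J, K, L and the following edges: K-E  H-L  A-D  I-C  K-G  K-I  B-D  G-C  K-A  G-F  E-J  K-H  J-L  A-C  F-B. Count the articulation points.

1

Removing K increases the component count from 1 to 2, so K is a cut vertex.
By contrast removing G leaves 1 component; it is not a cut vertex. No other vertex is a cut vertex either.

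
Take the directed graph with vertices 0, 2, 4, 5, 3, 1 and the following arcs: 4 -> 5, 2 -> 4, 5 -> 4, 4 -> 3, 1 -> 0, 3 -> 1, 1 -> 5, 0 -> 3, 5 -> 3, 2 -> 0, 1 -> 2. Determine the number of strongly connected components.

1

{0, 1, 2, 3, 4, 5} are all mutually reachable — one SCC of size 6.
That gives 1 strongly connected component.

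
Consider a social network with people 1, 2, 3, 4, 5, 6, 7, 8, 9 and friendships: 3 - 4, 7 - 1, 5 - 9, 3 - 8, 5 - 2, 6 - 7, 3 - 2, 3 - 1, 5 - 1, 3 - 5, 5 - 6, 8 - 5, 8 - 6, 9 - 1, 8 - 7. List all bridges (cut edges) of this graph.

3-4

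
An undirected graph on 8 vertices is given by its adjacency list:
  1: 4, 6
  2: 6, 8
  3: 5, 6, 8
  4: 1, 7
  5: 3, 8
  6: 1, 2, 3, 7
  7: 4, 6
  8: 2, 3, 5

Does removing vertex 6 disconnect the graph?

Yes

Deleting 6 raises the number of components from 1 to 2, so 6 is a cut vertex.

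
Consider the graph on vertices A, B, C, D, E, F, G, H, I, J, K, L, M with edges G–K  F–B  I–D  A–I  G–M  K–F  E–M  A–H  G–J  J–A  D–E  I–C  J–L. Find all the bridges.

The edges on the cycle G-J-A-I-D-E-M-G are not bridges since each lies on that cycle.
But removing F–B disconnects F from B; removing F–K disconnects F from K; removing A–H disconnects A from H; removing G–K disconnects G from K — these are bridges.
In total 6 edges are bridges.

A-H, B-F, C-I, F-K, G-K, J-L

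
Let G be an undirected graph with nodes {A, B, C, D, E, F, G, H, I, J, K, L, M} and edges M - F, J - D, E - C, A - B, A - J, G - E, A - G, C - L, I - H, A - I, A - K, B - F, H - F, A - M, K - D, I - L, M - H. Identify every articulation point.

A

Removing A increases the component count from 1 to 2, so A is a cut vertex.
By contrast removing F leaves 1 component; it is not a cut vertex. No other vertex is a cut vertex either.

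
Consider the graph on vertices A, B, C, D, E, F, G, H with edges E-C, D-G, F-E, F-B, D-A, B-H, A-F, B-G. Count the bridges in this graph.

3

The edges on the cycle D-A-F-B-G-D are not bridges since each lies on that cycle.
But removing E-C disconnects E from C; removing B-H disconnects B from H; removing F-E disconnects F from E — these are bridges.
That makes 3 bridges.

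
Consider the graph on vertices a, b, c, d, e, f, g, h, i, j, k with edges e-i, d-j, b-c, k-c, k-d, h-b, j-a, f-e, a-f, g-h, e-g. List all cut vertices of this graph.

e

Removing e increases the component count from 1 to 2, so e is a cut vertex.
By contrast removing i leaves 1 component; it is not a cut vertex. No other vertex is a cut vertex either.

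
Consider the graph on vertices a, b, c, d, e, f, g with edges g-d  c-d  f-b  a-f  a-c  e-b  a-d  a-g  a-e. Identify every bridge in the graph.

The edges on the cycle a-c-d-a are not bridges since each lies on that cycle.
Every edge lies on some cycle, so there are no bridges.

none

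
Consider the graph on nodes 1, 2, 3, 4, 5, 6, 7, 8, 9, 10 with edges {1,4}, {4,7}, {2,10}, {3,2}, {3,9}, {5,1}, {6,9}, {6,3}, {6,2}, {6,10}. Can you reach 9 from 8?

The component containing 8 is {8}, and 9 is not in it.

No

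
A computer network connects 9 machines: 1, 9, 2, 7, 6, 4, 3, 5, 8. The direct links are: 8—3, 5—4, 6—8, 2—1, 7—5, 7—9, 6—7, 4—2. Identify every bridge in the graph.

removing 6—7 disconnects 6 from 7; removing 3—8 disconnects 3 from 8; removing 2—4 disconnects 2 from 4; removing 2—1 disconnects 2 from 1 — these are bridges.
In total 8 edges are bridges.

1-2, 2-4, 3-8, 4-5, 5-7, 6-7, 6-8, 7-9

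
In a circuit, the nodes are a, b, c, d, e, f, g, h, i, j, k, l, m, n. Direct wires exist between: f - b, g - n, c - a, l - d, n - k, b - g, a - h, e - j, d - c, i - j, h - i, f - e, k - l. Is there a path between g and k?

Yes

From g we can reach a, b, c, d, e, f, g, h, i, j, k, l, n, which includes k.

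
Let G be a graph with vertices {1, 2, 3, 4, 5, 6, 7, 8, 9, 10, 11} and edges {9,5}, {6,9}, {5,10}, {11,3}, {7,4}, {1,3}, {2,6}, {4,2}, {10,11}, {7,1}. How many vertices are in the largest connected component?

8 is isolated — a component by itself.
Starting from 1 we can reach 1, 2, 3, 4, 5, 6, 7, 9, 10, 11. That is one component of size 10.
The largest has 10 vertices.

10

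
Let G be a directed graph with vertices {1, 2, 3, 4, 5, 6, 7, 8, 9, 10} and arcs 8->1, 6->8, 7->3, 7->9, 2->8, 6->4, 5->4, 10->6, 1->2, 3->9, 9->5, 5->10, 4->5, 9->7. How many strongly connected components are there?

3

{4, 5, 6, 10} are all mutually reachable — one SCC of size 4.
{1, 2, 8} are all mutually reachable — one SCC of size 3.
{3, 7, 9} are all mutually reachable — one SCC of size 3.
That gives 3 strongly connected components.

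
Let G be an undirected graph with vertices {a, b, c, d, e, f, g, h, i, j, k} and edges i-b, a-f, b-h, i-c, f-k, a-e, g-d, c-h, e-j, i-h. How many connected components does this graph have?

3

Starting from d we can reach d, g. That is one component of size 2.
Starting from b we can reach b, c, h, i. That is one component of size 4.
Starting from a we can reach a, e, f, j, k. That is one component of size 5.
Total: 3 components.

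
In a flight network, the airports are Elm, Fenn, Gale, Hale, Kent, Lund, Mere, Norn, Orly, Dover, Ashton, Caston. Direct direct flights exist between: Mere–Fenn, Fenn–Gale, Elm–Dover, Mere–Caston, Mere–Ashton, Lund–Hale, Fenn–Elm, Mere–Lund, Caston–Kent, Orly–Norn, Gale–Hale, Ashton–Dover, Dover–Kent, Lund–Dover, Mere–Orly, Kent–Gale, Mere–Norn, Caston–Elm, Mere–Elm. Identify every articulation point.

Mere

Removing Mere increases the component count from 1 to 2, so Mere is a cut vertex.
By contrast removing Elm leaves 1 component; it is not a cut vertex. No other vertex is a cut vertex either.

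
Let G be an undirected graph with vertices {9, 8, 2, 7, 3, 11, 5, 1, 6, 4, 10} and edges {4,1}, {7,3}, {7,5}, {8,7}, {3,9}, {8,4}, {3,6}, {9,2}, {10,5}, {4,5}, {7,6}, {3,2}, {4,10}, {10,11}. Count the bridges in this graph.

The edges on the cycle 4-10-5-4 are not bridges since each lies on that cycle.
But removing 1–4 disconnects 1 from 4; removing 11–10 disconnects 11 from 10 — these are bridges.
That makes 2 bridges.

2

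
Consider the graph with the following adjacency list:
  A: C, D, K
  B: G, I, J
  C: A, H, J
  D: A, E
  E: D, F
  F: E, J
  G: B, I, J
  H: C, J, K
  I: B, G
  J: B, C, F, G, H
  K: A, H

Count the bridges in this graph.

0

The edges on the cycle J-G-I-B-J are not bridges since each lies on that cycle.
Every edge lies on some cycle, so there are no bridges.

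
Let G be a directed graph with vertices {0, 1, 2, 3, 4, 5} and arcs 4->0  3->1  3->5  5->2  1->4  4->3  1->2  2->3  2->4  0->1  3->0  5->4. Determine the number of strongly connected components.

{0, 1, 2, 3, 4, 5} are all mutually reachable — one SCC of size 6.
That gives 1 strongly connected component.

1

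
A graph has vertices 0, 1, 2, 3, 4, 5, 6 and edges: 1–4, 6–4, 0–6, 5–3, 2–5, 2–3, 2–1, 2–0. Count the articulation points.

1

Removing 2 increases the component count from 1 to 2, so 2 is a cut vertex.
By contrast removing 1 leaves 1 component; it is not a cut vertex. No other vertex is a cut vertex either.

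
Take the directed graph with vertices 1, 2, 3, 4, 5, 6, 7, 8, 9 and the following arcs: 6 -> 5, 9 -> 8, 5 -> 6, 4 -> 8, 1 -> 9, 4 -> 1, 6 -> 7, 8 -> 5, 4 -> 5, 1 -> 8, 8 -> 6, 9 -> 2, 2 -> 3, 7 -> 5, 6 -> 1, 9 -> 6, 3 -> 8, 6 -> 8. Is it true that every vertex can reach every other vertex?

There is no directed path from 5 to 4, so the graph is not strongly connected.

No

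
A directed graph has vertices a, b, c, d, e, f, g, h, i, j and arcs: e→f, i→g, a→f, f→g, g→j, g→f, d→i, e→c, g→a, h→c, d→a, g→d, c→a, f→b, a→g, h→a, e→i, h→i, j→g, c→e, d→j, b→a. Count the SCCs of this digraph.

{a, b, d, f, g, i, j} are all mutually reachable — one SCC of size 7.
{c, e} are all mutually reachable — one SCC of size 2.
{h} is an SCC by itself.
That gives 3 strongly connected components.

3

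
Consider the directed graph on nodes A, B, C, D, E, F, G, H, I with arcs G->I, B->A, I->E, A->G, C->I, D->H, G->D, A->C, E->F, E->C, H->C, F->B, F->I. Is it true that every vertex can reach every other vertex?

Yes

From G we can reach every vertex (A, B, C, D, E, F, G, H, I), and every vertex can reach G (A, B, C, D, E, F, G, H, I). So the whole graph is one strongly connected component.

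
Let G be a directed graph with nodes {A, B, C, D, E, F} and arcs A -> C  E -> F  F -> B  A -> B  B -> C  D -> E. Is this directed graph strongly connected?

No

There is no directed path from C to F, so the graph is not strongly connected.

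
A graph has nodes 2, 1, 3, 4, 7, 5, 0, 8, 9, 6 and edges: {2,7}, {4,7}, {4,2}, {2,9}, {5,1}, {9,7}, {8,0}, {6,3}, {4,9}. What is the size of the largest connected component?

Starting from 3 we can reach 3, 6. That is one component of size 2.
Starting from 0 we can reach 0, 8. That is one component of size 2.
Starting from 1 we can reach 1, 5. That is one component of size 2.
Starting from 2 we can reach 2, 4, 7, 9. That is one component of size 4.
The largest has 4 vertices.

4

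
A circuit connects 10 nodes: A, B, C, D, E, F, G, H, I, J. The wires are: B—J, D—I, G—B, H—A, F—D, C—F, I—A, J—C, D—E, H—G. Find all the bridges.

D-E

The edges on the cycle H-G-B-J-C-F-D-I-A-H are not bridges since each lies on that cycle.
But removing E—D disconnects E from D — this is a bridge.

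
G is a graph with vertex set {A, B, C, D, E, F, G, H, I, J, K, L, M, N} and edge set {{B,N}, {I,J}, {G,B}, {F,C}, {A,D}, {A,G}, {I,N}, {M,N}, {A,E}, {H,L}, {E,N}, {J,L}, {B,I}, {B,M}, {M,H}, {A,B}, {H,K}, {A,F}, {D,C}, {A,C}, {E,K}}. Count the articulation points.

Removing A increases the component count from 1 to 2, so A is a cut vertex.
By contrast removing J leaves 1 component; it is not a cut vertex. No other vertex is a cut vertex either.

1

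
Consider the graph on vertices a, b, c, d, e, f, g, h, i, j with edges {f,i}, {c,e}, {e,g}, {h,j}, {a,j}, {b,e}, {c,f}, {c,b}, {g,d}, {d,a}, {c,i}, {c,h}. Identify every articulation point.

c

Removing c increases the component count from 1 to 2, so c is a cut vertex.
By contrast removing b leaves 1 component; it is not a cut vertex. No other vertex is a cut vertex either.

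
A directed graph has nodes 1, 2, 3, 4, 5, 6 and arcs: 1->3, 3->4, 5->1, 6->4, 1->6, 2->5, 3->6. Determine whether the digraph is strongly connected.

There is no directed path from 3 to 2, so the graph is not strongly connected.

No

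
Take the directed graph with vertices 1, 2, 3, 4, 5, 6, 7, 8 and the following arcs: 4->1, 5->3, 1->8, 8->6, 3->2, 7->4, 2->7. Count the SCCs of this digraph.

8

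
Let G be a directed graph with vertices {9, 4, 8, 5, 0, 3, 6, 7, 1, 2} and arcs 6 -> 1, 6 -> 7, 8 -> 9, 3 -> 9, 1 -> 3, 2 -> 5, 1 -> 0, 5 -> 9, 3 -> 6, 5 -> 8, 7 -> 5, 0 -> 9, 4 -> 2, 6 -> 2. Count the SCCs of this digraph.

{1, 3, 6} are all mutually reachable — one SCC of size 3.
{7} is an SCC by itself.
{0} is an SCC by itself.
{9} is an SCC by itself.
{4} is an SCC by itself.
(and 3 more singleton SCCs)
That gives 8 strongly connected components.

8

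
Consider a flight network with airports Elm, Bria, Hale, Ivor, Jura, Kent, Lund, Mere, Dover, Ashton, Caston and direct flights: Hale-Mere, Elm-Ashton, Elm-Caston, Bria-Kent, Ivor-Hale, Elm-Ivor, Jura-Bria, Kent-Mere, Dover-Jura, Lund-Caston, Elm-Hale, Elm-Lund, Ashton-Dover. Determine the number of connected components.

1

Starting from Elm we can reach Elm, Bria, Hale, Ivor, Jura, Kent, Lund, Mere, Dover, Ashton, Caston. That is one component of size 11.
Total: 1 component.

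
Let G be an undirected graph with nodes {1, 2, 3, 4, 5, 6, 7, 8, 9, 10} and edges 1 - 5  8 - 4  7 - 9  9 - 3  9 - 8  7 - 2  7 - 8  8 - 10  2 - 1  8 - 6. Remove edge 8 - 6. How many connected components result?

Before removal there is 1 component.
8 - 6 is a bridge — removing it separates 8's side from 6's side.
After removal: 2 components.

2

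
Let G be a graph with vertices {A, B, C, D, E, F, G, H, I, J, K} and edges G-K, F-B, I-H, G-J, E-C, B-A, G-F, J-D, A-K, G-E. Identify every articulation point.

Removing E increases the component count from 2 to 3, so E is a cut vertex.
Removing G increases the component count from 2 to 4, so G is a cut vertex.
Removing J increases the component count from 2 to 3, so J is a cut vertex.
By contrast removing F leaves 2 components; it is not a cut vertex. No other vertex is a cut vertex either.

E, G, J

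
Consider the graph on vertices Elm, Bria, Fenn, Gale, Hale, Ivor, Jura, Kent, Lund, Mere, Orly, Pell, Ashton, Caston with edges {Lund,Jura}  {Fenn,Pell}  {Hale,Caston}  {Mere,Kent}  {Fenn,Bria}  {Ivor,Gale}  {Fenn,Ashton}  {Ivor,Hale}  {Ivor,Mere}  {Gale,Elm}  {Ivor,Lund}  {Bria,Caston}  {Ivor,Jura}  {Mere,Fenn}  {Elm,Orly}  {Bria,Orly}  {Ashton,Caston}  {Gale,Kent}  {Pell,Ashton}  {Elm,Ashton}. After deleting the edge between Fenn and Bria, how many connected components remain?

1

Fenn and Bria are still connected via Fenn-Ashton-Caston-Bria, so the component count stays at 1.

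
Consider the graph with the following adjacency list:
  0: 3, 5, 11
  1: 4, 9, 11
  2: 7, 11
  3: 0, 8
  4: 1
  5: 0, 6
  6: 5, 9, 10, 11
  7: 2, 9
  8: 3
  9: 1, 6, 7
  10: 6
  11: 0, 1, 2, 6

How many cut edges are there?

4

The edges on the cycle 1-9-6-5-0-11-1 are not bridges since each lies on that cycle.
But removing 3-8 disconnects 3 from 8; removing 0-3 disconnects 0 from 3; removing 1-4 disconnects 1 from 4; removing 6-10 disconnects 6 from 10 — these are bridges.
That makes 4 bridges.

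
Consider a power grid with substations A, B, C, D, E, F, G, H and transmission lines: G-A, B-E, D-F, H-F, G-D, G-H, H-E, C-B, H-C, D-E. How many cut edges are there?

The edges on the cycle H-C-B-E-H are not bridges since each lies on that cycle.
But removing A-G disconnects A from G — this is a bridge.

1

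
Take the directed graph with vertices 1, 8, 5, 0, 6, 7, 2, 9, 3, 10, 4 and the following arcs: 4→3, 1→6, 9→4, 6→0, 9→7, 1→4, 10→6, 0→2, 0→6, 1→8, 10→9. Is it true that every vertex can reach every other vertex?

There is no directed path from 0 to 9, so the graph is not strongly connected.

No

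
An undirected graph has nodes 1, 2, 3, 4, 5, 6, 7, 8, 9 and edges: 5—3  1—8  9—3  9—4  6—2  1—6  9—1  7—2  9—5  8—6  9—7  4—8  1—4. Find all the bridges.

none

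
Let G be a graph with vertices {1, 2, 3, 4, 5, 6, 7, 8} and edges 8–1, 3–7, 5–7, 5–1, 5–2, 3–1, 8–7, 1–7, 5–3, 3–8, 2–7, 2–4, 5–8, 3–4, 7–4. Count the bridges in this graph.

The edges on the cycle 5-3-8-5 are not bridges since each lies on that cycle.
Every edge lies on some cycle, so there are no bridges.

0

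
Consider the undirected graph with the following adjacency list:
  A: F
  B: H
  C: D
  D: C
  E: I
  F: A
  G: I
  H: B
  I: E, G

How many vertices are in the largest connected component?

3

Starting from B we can reach B, H. That is one component of size 2.
Starting from C we can reach C, D. That is one component of size 2.
Starting from A we can reach A, F. That is one component of size 2.
Starting from E we can reach E, G, I. That is one component of size 3.
The largest has 3 vertices.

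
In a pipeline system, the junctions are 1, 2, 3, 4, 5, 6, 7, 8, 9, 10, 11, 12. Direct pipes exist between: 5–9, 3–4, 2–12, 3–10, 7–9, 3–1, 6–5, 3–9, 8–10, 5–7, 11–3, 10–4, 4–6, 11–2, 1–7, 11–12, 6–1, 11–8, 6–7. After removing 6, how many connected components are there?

1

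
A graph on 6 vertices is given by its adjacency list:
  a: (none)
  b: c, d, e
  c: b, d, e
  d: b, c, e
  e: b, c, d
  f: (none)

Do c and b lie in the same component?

Yes

From c we can reach b, c, d, e, which includes b.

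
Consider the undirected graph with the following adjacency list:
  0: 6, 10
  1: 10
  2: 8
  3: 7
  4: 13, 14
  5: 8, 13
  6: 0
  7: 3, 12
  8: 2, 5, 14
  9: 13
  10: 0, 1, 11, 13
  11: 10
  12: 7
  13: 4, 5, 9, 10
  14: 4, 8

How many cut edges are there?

The edges on the cycle 8-5-13-4-14-8 are not bridges since each lies on that cycle.
But removing 1-10 disconnects 1 from 10; removing 13-9 disconnects 13 from 9; removing 7-3 disconnects 7 from 3; removing 0-10 disconnects 0 from 10 — these are bridges.
In total 9 edges are bridges.

9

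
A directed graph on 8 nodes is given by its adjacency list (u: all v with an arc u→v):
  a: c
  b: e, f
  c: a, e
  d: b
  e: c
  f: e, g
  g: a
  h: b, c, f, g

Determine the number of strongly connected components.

{a, c, e} are all mutually reachable — one SCC of size 3.
{d} is an SCC by itself.
{f} is an SCC by itself.
{g} is an SCC by itself.
{b} is an SCC by itself.
(and 1 more singleton SCC)
That gives 6 strongly connected components.

6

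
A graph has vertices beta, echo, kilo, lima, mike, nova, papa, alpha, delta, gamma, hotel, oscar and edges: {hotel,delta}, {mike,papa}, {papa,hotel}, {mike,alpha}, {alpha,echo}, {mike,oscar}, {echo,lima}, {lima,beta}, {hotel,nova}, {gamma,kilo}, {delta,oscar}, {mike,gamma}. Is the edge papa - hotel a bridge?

After removing papa - hotel, the path papa-mike-oscar-delta-hotel still connects them, so the edge is not a bridge.

No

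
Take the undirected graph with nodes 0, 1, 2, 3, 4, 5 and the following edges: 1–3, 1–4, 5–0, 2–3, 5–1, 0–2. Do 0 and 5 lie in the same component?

From 0 we can reach 0, 1, 2, 3, 4, 5, which includes 5.

Yes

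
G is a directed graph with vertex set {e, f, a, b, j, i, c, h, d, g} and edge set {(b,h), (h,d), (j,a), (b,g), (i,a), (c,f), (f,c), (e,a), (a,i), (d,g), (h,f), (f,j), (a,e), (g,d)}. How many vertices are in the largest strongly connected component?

3

{a, e, i} are all mutually reachable — one SCC of size 3.
{d, g} are all mutually reachable — one SCC of size 2.
{c, f} are all mutually reachable — one SCC of size 2.
{b} is an SCC by itself.
{h} is an SCC by itself.
(and 1 more singleton SCC)
The largest has 3 vertices.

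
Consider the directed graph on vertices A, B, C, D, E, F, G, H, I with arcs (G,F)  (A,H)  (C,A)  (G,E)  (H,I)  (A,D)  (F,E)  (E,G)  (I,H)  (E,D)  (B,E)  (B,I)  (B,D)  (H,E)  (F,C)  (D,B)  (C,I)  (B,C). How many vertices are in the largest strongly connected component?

9

{A, B, C, D, E, F, G, H, I} are all mutually reachable — one SCC of size 9.
The largest has 9 vertices.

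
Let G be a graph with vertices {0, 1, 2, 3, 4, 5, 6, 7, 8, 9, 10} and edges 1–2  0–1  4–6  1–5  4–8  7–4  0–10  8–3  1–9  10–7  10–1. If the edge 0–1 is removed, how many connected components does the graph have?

1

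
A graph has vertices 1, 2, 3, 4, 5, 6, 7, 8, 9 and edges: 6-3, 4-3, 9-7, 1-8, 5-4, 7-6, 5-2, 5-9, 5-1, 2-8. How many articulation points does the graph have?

1

Removing 5 increases the component count from 1 to 2, so 5 is a cut vertex.
By contrast removing 3 leaves 1 component; it is not a cut vertex. No other vertex is a cut vertex either.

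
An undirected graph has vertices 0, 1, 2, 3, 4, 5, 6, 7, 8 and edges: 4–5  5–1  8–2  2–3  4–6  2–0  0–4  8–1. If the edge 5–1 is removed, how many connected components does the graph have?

2

5 and 1 are still connected via 5-4-0-2-8-1, so the component count stays at 2.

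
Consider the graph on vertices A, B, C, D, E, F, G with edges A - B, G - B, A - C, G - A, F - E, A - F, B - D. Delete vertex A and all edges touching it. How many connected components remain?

With A gone, the remaining components are: {C}; {E, F}; {B, D, G}.
That is 3 components.

3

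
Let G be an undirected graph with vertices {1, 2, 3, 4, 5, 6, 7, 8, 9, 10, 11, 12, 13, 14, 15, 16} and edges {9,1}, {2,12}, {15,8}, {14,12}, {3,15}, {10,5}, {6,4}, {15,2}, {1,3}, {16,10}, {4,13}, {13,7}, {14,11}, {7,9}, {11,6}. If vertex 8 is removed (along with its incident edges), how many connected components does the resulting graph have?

2

With 8 gone, the remaining components are: {5, 10, 16}; {1, 2, 3, 4, 6, 7, 9, 11, 12, 13, 14, 15}.
That is 2 components.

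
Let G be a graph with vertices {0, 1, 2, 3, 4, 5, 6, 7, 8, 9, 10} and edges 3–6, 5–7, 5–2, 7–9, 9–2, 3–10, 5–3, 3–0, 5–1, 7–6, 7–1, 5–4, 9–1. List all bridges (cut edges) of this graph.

The edges on the cycle 5-3-6-7-5 are not bridges since each lies on that cycle.
But removing 3–0 disconnects 3 from 0; removing 4–5 disconnects 4 from 5; removing 3–10 disconnects 3 from 10 — these are bridges.

0-3, 10-3, 4-5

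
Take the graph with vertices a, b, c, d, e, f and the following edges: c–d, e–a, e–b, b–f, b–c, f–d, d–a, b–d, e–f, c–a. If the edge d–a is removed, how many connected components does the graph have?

1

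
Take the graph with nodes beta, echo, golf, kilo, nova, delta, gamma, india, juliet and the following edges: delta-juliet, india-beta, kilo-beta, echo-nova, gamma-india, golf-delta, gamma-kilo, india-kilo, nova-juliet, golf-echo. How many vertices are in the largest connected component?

Starting from beta we can reach beta, kilo, gamma, india. That is one component of size 4.
Starting from echo we can reach echo, golf, nova, delta, juliet. That is one component of size 5.
The largest has 5 vertices.

5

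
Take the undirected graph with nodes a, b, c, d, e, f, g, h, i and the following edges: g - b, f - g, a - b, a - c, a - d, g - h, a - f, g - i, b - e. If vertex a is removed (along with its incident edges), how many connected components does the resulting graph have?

3

With a gone, the remaining components are: {c}; {d}; {b, e, f, g, h, i}.
That is 3 components.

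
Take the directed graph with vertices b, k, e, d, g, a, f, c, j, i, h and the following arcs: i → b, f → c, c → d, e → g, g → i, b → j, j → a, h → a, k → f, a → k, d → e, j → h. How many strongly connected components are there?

{a, b, c, d, e, f, g, h, i, j, k} are all mutually reachable — one SCC of size 11.
That gives 1 strongly connected component.

1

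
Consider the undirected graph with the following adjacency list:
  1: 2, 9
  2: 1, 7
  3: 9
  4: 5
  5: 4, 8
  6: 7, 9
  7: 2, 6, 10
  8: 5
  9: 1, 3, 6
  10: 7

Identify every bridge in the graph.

The edges on the cycle 7-6-9-1-2-7 are not bridges since each lies on that cycle.
But removing 5-4 disconnects 5 from 4; removing 5-8 disconnects 5 from 8; removing 9-3 disconnects 9 from 3; removing 7-10 disconnects 7 from 10 — these are bridges.

10-7, 3-9, 4-5, 5-8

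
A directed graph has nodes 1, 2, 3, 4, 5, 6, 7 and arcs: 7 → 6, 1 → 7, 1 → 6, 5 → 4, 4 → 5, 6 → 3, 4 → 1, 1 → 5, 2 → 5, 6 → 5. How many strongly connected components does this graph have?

{1, 4, 5, 6, 7} are all mutually reachable — one SCC of size 5.
{2} is an SCC by itself.
{3} is an SCC by itself.
That gives 3 strongly connected components.

3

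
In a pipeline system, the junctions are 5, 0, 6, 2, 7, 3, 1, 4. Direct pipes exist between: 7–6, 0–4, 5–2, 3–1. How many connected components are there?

4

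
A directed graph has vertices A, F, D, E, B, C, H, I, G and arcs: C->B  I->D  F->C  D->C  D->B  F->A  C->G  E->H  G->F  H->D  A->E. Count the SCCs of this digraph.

3

{A, C, D, E, F, G, H} are all mutually reachable — one SCC of size 7.
{I} is an SCC by itself.
{B} is an SCC by itself.
That gives 3 strongly connected components.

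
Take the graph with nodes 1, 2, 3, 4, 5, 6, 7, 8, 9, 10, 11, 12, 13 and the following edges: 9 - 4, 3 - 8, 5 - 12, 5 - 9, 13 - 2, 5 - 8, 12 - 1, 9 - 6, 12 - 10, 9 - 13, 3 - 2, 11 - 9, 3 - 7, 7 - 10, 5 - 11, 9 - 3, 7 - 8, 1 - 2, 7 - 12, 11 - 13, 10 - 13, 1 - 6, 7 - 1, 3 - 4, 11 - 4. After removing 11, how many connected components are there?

With 11 gone, the remaining components are: {1, 2, 3, 4, 5, 6, 7, 8, 9, 10, 12, 13}.
That is 1 component.

1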